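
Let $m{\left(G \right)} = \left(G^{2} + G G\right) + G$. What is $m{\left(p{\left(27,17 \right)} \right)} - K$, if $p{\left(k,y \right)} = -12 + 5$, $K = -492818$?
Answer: $492909$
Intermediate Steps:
$p{\left(k,y \right)} = -7$
$m{\left(G \right)} = G + 2 G^{2}$ ($m{\left(G \right)} = \left(G^{2} + G^{2}\right) + G = 2 G^{2} + G = G + 2 G^{2}$)
$m{\left(p{\left(27,17 \right)} \right)} - K = - 7 \left(1 + 2 \left(-7\right)\right) - -492818 = - 7 \left(1 - 14\right) + 492818 = \left(-7\right) \left(-13\right) + 492818 = 91 + 492818 = 492909$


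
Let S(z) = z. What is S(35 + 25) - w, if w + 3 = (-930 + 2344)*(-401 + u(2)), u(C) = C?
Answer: 564249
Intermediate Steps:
w = -564189 (w = -3 + (-930 + 2344)*(-401 + 2) = -3 + 1414*(-399) = -3 - 564186 = -564189)
S(35 + 25) - w = (35 + 25) - 1*(-564189) = 60 + 564189 = 564249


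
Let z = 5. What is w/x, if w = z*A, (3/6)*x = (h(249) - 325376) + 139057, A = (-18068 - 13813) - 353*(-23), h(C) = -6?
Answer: 11881/37265 ≈ 0.31882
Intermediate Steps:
A = -23762 (A = -31881 + 8119 = -23762)
x = -372650 (x = 2*((-6 - 325376) + 139057) = 2*(-325382 + 139057) = 2*(-186325) = -372650)
w = -118810 (w = 5*(-23762) = -118810)
w/x = -118810/(-372650) = -118810*(-1/372650) = 11881/37265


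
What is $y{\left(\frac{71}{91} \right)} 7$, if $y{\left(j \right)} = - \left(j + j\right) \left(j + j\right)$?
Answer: $- \frac{20164}{1183} \approx -17.045$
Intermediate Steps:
$y{\left(j \right)} = - 4 j^{2}$ ($y{\left(j \right)} = - 2 j 2 j = - 4 j^{2}$)
$y{\left(\frac{71}{91} \right)} 7 = - 4 \left(\frac{71}{91}\right)^{2} \cdot 7 = \left(-4\right) \frac{5041}{8281} \cdot 7 = \left(- \frac{20164}{8281}\right) 7 = - \frac{20164}{1183}$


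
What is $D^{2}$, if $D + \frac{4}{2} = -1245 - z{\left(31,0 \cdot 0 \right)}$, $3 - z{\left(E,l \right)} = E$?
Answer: $1485961$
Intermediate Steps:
$z{\left(E,l \right)} = 3 - E$
$D = -1219$ ($D = -2 - \left(1248 - 31\right) = -2 - 1217 = -1219$)
$D^{2} = \left(-1219\right)^{2} = 1485961$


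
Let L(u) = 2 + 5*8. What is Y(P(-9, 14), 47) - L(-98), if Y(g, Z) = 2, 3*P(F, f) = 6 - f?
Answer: -40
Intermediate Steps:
P(F, f) = 2 - f/3 (P(F, f) = (6 - f)/3 = 2 - f/3)
L(u) = 42 (L(u) = 2 + 40 = 42)
Y(P(-9, 14), 47) - L(-98) = 2 - 1*42 = 2 - 42 = -40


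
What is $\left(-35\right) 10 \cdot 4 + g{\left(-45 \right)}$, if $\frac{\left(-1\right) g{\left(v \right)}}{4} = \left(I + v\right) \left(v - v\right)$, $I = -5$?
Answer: $-1400$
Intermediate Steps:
$g{\left(v \right)} = 0$ ($g{\left(v \right)} = - 4 \left(-5 + v\right) \left(v - v\right) = - 4 \left(-5 + v\right) 0 = \left(-4\right) 0 = 0$)
$\left(-35\right) 10 \cdot 4 + g{\left(-45 \right)} = \left(-35\right) 10 \cdot 4 + 0 = \left(-350\right) 4 + 0 = -1400 + 0 = -1400$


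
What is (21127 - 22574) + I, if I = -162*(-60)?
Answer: 8273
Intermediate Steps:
I = 9720
(21127 - 22574) + I = (21127 - 22574) + 9720 = -1447 + 9720 = 8273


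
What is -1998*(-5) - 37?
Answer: 9953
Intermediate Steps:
-1998*(-5) - 37 = -111*(-90) - 37 = 9990 - 37 = 9953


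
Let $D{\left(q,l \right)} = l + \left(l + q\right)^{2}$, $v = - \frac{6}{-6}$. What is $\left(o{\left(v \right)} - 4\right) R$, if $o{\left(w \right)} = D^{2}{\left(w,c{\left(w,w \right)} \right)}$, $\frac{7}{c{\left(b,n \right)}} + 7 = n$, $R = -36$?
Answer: $\frac{3503}{36} \approx 97.306$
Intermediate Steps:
$c{\left(b,n \right)} = \frac{7}{-7 + n}$
$v = 1$ ($v = \left(-6\right) \left(- \frac{1}{6}\right) = 1$)
$o{\left(w \right)} = \left(\left(w + \frac{7}{-7 + w}\right)^{2} + \frac{7}{-7 + w}\right)^{2}$ ($o{\left(w \right)} = \left(\frac{7}{-7 + w} + \left(\frac{7}{-7 + w} + w\right)^{2}\right)^{2} = \left(\frac{7}{-7 + w} + \left(w + \frac{7}{-7 + w}\right)^{2}\right)^{2} = \left(\left(w + \frac{7}{-7 + w}\right)^{2} + \frac{7}{-7 + w}\right)^{2}$)
$\left(o{\left(v \right)} - 4\right) R = \left(\frac{\left(-49 + \left(7 + 1 \left(-7 + 1\right)\right)^{2} + 7 \cdot 1\right)^{2}}{\left(-7 + 1\right)^{4}} - 4\right) \left(-36\right) = \left(\frac{\left(-49 + \left(7 + 1 \left(-6\right)\right)^{2} + 7\right)^{2}}{1296} - 4\right) \left(-36\right) = \left(\frac{\left(-49 + \left(7 - 6\right)^{2} + 7\right)^{2}}{1296} - 4\right) \left(-36\right) = \left(\frac{\left(-49 + 1^{2} + 7\right)^{2}}{1296} - 4\right) \left(-36\right) = \left(\frac{\left(-49 + 1 + 7\right)^{2}}{1296} - 4\right) \left(-36\right) = \left(\frac{\left(-41\right)^{2}}{1296} - 4\right) \left(-36\right) = \left(\frac{1}{1296} \cdot 1681 - 4\right) \left(-36\right) = \left(\frac{1681}{1296} - 4\right) \left(-36\right) = \left(- \frac{3503}{1296}\right) \left(-36\right) = \frac{3503}{36}$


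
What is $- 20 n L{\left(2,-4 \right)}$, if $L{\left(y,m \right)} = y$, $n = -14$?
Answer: $560$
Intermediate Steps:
$- 20 n L{\left(2,-4 \right)} = \left(-20\right) \left(-14\right) 2 = 280 \cdot 2 = 560$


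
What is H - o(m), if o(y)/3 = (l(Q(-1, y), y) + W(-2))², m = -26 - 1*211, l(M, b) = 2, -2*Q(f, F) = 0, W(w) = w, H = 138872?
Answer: 138872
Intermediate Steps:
Q(f, F) = 0 (Q(f, F) = -½*0 = 0)
m = -237 (m = -26 - 211 = -237)
o(y) = 0 (o(y) = 3*(2 - 2)² = 3*0² = 3*0 = 0)
H - o(m) = 138872 - 1*0 = 138872 + 0 = 138872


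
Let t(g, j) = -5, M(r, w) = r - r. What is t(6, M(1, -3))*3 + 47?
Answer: 32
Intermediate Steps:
M(r, w) = 0
t(6, M(1, -3))*3 + 47 = -5*3 + 47 = -15 + 47 = 32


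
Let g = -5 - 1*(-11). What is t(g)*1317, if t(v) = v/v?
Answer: 1317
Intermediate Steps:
g = 6 (g = -5 + 11 = 6)
t(v) = 1
t(g)*1317 = 1*1317 = 1317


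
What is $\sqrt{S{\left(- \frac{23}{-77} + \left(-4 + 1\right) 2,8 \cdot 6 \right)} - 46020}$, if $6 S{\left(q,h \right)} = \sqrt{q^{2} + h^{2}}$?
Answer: $\frac{\sqrt{-9822692880 + 462 \sqrt{13853137}}}{462} \approx 214.5 i$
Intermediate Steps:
$S{\left(q,h \right)} = \frac{\sqrt{h^{2} + q^{2}}}{6}$ ($S{\left(q,h \right)} = \frac{\sqrt{q^{2} + h^{2}}}{6} = \frac{\sqrt{h^{2} + q^{2}}}{6}$)
$\sqrt{S{\left(- \frac{23}{-77} + \left(-4 + 1\right) 2,8 \cdot 6 \right)} - 46020} = \sqrt{\frac{\sqrt{\left(8 \cdot 6\right)^{2} + \left(- \frac{23}{-77} + \left(-4 + 1\right) 2\right)^{2}}}{6} - 46020} = \sqrt{\frac{\sqrt{48^{2} + \left(\left(-23\right) \left(- \frac{1}{77}\right) - 6\right)^{2}}}{6} - 46020} = \sqrt{\frac{\sqrt{2304 + \left(\frac{23}{77} - 6\right)^{2}}}{6} - 46020} = \sqrt{\frac{\sqrt{2304 + \left(- \frac{439}{77}\right)^{2}}}{6} - 46020} = \sqrt{\frac{\sqrt{2304 + \frac{192721}{5929}}}{6} - 46020} = \sqrt{\frac{\sqrt{\frac{13853137}{5929}}}{6} - 46020} = \sqrt{\frac{\frac{1}{77} \sqrt{13853137}}{6} - 46020} = \sqrt{\frac{\sqrt{13853137}}{462} - 46020} = \sqrt{-46020 + \frac{\sqrt{13853137}}{462}}$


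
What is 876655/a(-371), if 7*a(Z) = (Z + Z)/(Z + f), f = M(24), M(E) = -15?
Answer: 169194415/53 ≈ 3.1923e+6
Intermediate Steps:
f = -15
a(Z) = 2*Z/(7*(-15 + Z)) (a(Z) = ((Z + Z)/(Z - 15))/7 = ((2*Z)/(-15 + Z))/7 = (2*Z/(-15 + Z))/7 = 2*Z/(7*(-15 + Z)))
876655/a(-371) = 876655/(((2/7)*(-371)/(-15 - 371))) = 876655/(((2/7)*(-371)/(-386))) = 876655/(((2/7)*(-371)*(-1/386))) = 876655/(53/193) = 876655*(193/53) = 169194415/53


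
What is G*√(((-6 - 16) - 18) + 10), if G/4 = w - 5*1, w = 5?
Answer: 0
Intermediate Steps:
G = 0 (G = 4*(5 - 5*1) = 4*(5 - 5) = 4*0 = 0)
G*√(((-6 - 16) - 18) + 10) = 0*√(((-6 - 16) - 18) + 10) = 0*√((-22 - 18) + 10) = 0*√(-40 + 10) = 0*√(-30) = 0*(I*√30) = 0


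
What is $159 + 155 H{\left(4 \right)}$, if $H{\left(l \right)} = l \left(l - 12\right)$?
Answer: $-4801$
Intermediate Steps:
$H{\left(l \right)} = l \left(-12 + l\right)$
$159 + 155 H{\left(4 \right)} = 159 + 155 \cdot 4 \left(-12 + 4\right) = 159 + 155 \cdot 4 \left(-8\right) = 159 + 155 \left(-32\right) = 159 - 4960 = -4801$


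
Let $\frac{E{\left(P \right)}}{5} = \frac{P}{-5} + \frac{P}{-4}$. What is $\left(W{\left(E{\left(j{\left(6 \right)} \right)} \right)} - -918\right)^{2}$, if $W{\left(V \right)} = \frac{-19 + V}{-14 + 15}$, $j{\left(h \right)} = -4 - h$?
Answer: $\frac{3396649}{4} \approx 8.4916 \cdot 10^{5}$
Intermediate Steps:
$E{\left(P \right)} = - \frac{9 P}{4}$ ($E{\left(P \right)} = 5 \left(\frac{P}{-5} + \frac{P}{-4}\right) = 5 \left(P \left(- \frac{1}{5}\right) + P \left(- \frac{1}{4}\right)\right) = 5 \left(- \frac{P}{5} - \frac{P}{4}\right) = 5 \left(- \frac{9 P}{20}\right) = - \frac{9 P}{4}$)
$W{\left(V \right)} = -19 + V$ ($W{\left(V \right)} = \frac{-19 + V}{1} = \left(-19 + V\right) 1 = -19 + V$)
$\left(W{\left(E{\left(j{\left(6 \right)} \right)} \right)} - -918\right)^{2} = \left(\left(-19 - \frac{9 \left(-4 - 6\right)}{4}\right) - -918\right)^{2} = \left(\left(-19 - \frac{9 \left(-4 - 6\right)}{4}\right) + 918\right)^{2} = \left(\left(-19 - - \frac{45}{2}\right) + 918\right)^{2} = \left(\left(-19 + \frac{45}{2}\right) + 918\right)^{2} = \left(\frac{7}{2} + 918\right)^{2} = \left(\frac{1843}{2}\right)^{2} = \frac{3396649}{4}$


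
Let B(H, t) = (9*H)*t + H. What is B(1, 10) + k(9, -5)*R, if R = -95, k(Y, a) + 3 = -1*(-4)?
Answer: -4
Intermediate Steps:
k(Y, a) = 1 (k(Y, a) = -3 - 1*(-4) = -3 + 4 = 1)
B(H, t) = H + 9*H*t (B(H, t) = 9*H*t + H = H + 9*H*t)
B(1, 10) + k(9, -5)*R = 1*(1 + 9*10) + 1*(-95) = 1*(1 + 90) - 95 = 1*91 - 95 = 91 - 95 = -4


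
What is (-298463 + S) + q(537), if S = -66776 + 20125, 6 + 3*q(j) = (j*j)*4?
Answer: 39376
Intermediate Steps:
q(j) = -2 + 4*j**2/3 (q(j) = -2 + ((j*j)*4)/3 = -2 + (j**2*4)/3 = -2 + (4*j**2)/3 = -2 + 4*j**2/3)
S = -46651
(-298463 + S) + q(537) = (-298463 - 46651) + (-2 + (4/3)*537**2) = -345114 + (-2 + (4/3)*288369) = -345114 + (-2 + 384492) = -345114 + 384490 = 39376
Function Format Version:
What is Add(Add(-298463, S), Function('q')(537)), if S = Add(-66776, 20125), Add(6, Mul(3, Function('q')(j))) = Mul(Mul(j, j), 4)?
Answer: 39376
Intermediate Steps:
Function('q')(j) = Add(-2, Mul(Rational(4, 3), Pow(j, 2))) (Function('q')(j) = Add(-2, Mul(Rational(1, 3), Mul(Mul(j, j), 4))) = Add(-2, Mul(Rational(1, 3), Mul(Pow(j, 2), 4))) = Add(-2, Mul(Rational(1, 3), Mul(4, Pow(j, 2)))) = Add(-2, Mul(Rational(4, 3), Pow(j, 2))))
S = -46651
Add(Add(-298463, S), Function('q')(537)) = Add(Add(-298463, -46651), Add(-2, Mul(Rational(4, 3), Pow(537, 2)))) = Add(-345114, Add(-2, Mul(Rational(4, 3), 288369))) = Add(-345114, Add(-2, 384492)) = Add(-345114, 384490) = 39376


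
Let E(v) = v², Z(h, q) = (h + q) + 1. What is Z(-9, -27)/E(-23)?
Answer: -35/529 ≈ -0.066163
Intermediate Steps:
Z(h, q) = 1 + h + q
Z(-9, -27)/E(-23) = (1 - 9 - 27)/((-23)²) = -35/529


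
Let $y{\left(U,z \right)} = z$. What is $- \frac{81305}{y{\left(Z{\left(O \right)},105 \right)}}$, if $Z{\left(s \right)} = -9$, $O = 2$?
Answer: $- \frac{2323}{3} \approx -774.33$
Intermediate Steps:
$- \frac{81305}{y{\left(Z{\left(O \right)},105 \right)}} = - \frac{81305}{105} = \left(-81305\right) \frac{1}{105} = - \frac{2323}{3}$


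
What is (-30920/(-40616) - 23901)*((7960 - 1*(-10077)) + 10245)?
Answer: -3431780642384/5077 ≈ -6.7595e+8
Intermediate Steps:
(-30920/(-40616) - 23901)*((7960 - 1*(-10077)) + 10245) = (-30920*(-1/40616) - 23901)*((7960 + 10077) + 10245) = (3865/5077 - 23901)*(18037 + 10245) = -121341512/5077*28282 = -3431780642384/5077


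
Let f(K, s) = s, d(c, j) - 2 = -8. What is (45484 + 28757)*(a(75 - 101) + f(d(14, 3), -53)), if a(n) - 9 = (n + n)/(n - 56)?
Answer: -132000498/41 ≈ -3.2195e+6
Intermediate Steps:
d(c, j) = -6 (d(c, j) = 2 - 8 = -6)
a(n) = 9 + 2*n/(-56 + n) (a(n) = 9 + (n + n)/(n - 56) = 9 + (2*n)/(-56 + n) = 9 + 2*n/(-56 + n))
(45484 + 28757)*(a(75 - 101) + f(d(14, 3), -53)) = (45484 + 28757)*((-504 + 11*(75 - 101))/(-56 + (75 - 101)) - 53) = 74241*((-504 + 11*(-26))/(-56 - 26) - 53) = 74241*((-504 - 286)/(-82) - 53) = 74241*(-1/82*(-790) - 53) = 74241*(395/41 - 53) = 74241*(-1778/41) = -132000498/41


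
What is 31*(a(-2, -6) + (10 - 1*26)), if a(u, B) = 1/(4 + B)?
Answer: -1023/2 ≈ -511.50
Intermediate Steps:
31*(a(-2, -6) + (10 - 1*26)) = 31*(1/(4 - 6) + (10 - 1*26)) = 31*(1/(-2) + (10 - 26)) = 31*(-½ - 16) = 31*(-33/2) = -1023/2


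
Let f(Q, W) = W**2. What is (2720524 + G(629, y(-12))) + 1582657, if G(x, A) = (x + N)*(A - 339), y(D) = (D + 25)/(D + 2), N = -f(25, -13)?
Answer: 4146643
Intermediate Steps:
N = -169 (N = -1*(-13)**2 = -1*169 = -169)
y(D) = (25 + D)/(2 + D)
G(x, A) = (-339 + A)*(-169 + x) (G(x, A) = (x - 169)*(A - 339) = (-169 + x)*(-339 + A) = (-339 + A)*(-169 + x))
(2720524 + G(629, y(-12))) + 1582657 = (2720524 + (57291 - 339*629 - 169*(25 - 12)/(2 - 12) + ((25 - 12)/(2 - 12))*629)) + 1582657 = (2720524 + (57291 - 213231 - 169*13/(-10) + (13/(-10))*629)) + 1582657 = (2720524 + (57291 - 213231 - (-169)*13/10 - 1/10*13*629)) + 1582657 = (2720524 + (57291 - 213231 - 169*(-13/10) - 13/10*629)) + 1582657 = (2720524 + (57291 - 213231 + 2197/10 - 8177/10)) + 1582657 = (2720524 - 156538) + 1582657 = 2563986 + 1582657 = 4146643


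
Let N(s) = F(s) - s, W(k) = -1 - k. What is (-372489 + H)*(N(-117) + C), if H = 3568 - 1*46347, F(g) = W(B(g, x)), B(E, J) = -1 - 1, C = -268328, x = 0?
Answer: 111379030280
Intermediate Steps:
B(E, J) = -2
F(g) = 1 (F(g) = -1 - 1*(-2) = -1 + 2 = 1)
H = -42779 (H = 3568 - 46347 = -42779)
N(s) = 1 - s
(-372489 + H)*(N(-117) + C) = (-372489 - 42779)*((1 - 1*(-117)) - 268328) = -415268*((1 + 117) - 268328) = -415268*(118 - 268328) = -415268*(-268210) = 111379030280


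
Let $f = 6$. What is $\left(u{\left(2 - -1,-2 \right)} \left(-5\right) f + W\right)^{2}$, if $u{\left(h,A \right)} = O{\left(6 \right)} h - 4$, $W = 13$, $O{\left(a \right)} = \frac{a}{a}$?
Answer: $1849$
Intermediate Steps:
$O{\left(a \right)} = 1$
$u{\left(h,A \right)} = -4 + h$ ($u{\left(h,A \right)} = 1 h - 4 = h - 4 = -4 + h$)
$\left(u{\left(2 - -1,-2 \right)} \left(-5\right) f + W\right)^{2} = \left(\left(-4 + \left(2 - -1\right)\right) \left(-5\right) 6 + 13\right)^{2} = \left(\left(-4 + \left(2 + 1\right)\right) \left(-5\right) 6 + 13\right)^{2} = \left(\left(-4 + 3\right) \left(-5\right) 6 + 13\right)^{2} = \left(\left(-1\right) \left(-5\right) 6 + 13\right)^{2} = \left(5 \cdot 6 + 13\right)^{2} = \left(30 + 13\right)^{2} = 43^{2} = 1849$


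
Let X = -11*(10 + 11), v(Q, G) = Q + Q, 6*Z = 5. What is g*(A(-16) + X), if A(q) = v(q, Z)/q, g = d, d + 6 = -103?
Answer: 24961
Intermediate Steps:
Z = 5/6 (Z = (1/6)*5 = 5/6 ≈ 0.83333)
v(Q, G) = 2*Q
X = -231 (X = -11*21 = -231)
d = -109 (d = -6 - 103 = -109)
g = -109
A(q) = 2 (A(q) = (2*q)/q = 2)
g*(A(-16) + X) = -109*(2 - 231) = -109*(-229) = 24961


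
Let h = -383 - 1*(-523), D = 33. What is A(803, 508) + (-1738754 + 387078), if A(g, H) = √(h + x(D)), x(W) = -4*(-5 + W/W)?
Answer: -1351676 + 2*√39 ≈ -1.3517e+6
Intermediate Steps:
h = 140 (h = -383 + 523 = 140)
x(W) = 16 (x(W) = -4*(-5 + 1) = -4*(-4) = 16)
A(g, H) = 2*√39 (A(g, H) = √(140 + 16) = √156 = 2*√39)
A(803, 508) + (-1738754 + 387078) = 2*√39 + (-1738754 + 387078) = 2*√39 - 1351676 = -1351676 + 2*√39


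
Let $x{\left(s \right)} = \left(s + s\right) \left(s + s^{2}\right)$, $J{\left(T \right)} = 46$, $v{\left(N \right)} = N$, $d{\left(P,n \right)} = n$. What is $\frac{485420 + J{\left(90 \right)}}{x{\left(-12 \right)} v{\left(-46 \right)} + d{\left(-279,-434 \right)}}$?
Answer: $\frac{242733}{72647} \approx 3.3413$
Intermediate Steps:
$x{\left(s \right)} = 2 s \left(s + s^{2}\right)$
$\frac{485420 + J{\left(90 \right)}}{x{\left(-12 \right)} v{\left(-46 \right)} + d{\left(-279,-434 \right)}} = \frac{485420 + 46}{2 \left(-12\right)^{2} \left(1 - 12\right) \left(-46\right) - 434} = \frac{485466}{2 \cdot 144 \left(-11\right) \left(-46\right) - 434} = \frac{485466}{\left(-3168\right) \left(-46\right) - 434} = \frac{485466}{145728 - 434} = \frac{485466}{145294} = 485466 \cdot \frac{1}{145294} = \frac{242733}{72647}$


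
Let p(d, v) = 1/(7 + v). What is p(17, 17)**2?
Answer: 1/576 ≈ 0.0017361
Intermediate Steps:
p(17, 17)**2 = (1/(7 + 17))**2 = (1/24)**2 = 1/576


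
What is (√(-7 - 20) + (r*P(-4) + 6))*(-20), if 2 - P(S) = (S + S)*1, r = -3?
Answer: 480 - 60*I*√3 ≈ 480.0 - 103.92*I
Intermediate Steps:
P(S) = 2 - 2*S (P(S) = 2 - (S + S) = 2 - 2*S)
(√(-7 - 20) + (r*P(-4) + 6))*(-20) = (√(-7 - 20) + (-3*(2 - 2*(-4)) + 6))*(-20) = (√(-27) + (-3*(2 + 8) + 6))*(-20) = (3*I*√3 + (-3*10 + 6))*(-20) = (3*I*√3 + (-30 + 6))*(-20) = (3*I*√3 - 24)*(-20) = (-24 + 3*I*√3)*(-20) = 480 - 60*I*√3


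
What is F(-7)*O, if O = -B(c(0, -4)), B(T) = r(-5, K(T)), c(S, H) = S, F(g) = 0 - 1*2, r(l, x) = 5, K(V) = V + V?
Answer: 10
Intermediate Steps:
K(V) = 2*V
F(g) = -2 (F(g) = 0 - 2 = -2)
B(T) = 5
O = -5 (O = -1*5 = -5)
F(-7)*O = -2*(-5) = 10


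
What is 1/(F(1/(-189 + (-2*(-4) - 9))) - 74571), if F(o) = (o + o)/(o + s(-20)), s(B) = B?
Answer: -3801/283444369 ≈ -1.3410e-5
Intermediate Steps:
F(o) = 2*o/(-20 + o) (F(o) = (o + o)/(o - 20) = (2*o)/(-20 + o) = 2*o/(-20 + o))
1/(F(1/(-189 + (-2*(-4) - 9))) - 74571) = 1/(2/((-189 + (-2*(-4) - 9))*(-20 + 1/(-189 + (-2*(-4) - 9)))) - 74571) = 1/(2/((-189 + (8 - 9))*(-20 + 1/(-189 + (8 - 9)))) - 74571) = 1/(2/((-189 - 1)*(-20 + 1/(-189 - 1))) - 74571) = 1/(2/(-190*(-20 + 1/(-190))) - 74571) = 1/(2*(-1/190)/(-20 - 1/190) - 74571) = 1/(2*(-1/190)/(-3801/190) - 74571) = 1/(2*(-1/190)*(-190/3801) - 74571) = 1/(2/3801 - 74571) = 1/(-283444369/3801) = -3801/283444369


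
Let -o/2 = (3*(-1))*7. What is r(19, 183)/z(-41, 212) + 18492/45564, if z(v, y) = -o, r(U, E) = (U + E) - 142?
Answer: -27183/26579 ≈ -1.0227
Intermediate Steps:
o = 42 (o = -2*3*(-1)*7 = -(-6)*7 = -2*(-21) = 42)
r(U, E) = -142 + E + U (r(U, E) = (E + U) - 142 = -142 + E + U)
z(v, y) = -42 (z(v, y) = -1*42 = -42)
r(19, 183)/z(-41, 212) + 18492/45564 = (-142 + 183 + 19)/(-42) + 18492/45564 = 60*(-1/42) + 18492*(1/45564) = -10/7 + 1541/3797 = -27183/26579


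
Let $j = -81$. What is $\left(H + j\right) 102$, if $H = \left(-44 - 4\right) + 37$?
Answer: $-9384$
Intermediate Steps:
$H = -11$ ($H = -48 + 37 = -11$)
$\left(H + j\right) 102 = \left(-11 - 81\right) 102 = \left(-92\right) 102 = -9384$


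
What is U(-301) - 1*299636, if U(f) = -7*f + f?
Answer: -297830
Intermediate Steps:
U(f) = -6*f
U(-301) - 1*299636 = -6*(-301) - 1*299636 = 1806 - 299636 = -297830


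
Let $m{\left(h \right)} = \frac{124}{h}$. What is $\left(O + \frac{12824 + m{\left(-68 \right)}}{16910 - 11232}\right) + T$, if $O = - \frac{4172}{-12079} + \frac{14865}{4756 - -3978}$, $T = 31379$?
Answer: $\frac{79896392924600506}{2545824649159} \approx 31383.0$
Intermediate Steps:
$O = \frac{215992583}{105497986}$ ($O = \left(-4172\right) \left(- \frac{1}{12079}\right) + \frac{14865}{4756 + 3978} = \frac{4172}{12079} + \frac{14865}{8734} = \frac{215992583}{105497986} \approx 2.0474$)
$\left(O + \frac{12824 + m{\left(-68 \right)}}{16910 - 11232}\right) + T = \left(\frac{215992583}{105497986} + \frac{12824 + \frac{124}{-68}}{16910 - 11232}\right) + 31379 = \left(\frac{215992583}{105497986} + \frac{12824 + 124 \left(- \frac{1}{68}\right)}{5678}\right) + 31379 = \left(\frac{215992583}{105497986} + \left(12824 - \frac{31}{17}\right) \frac{1}{5678}\right) + 31379 = \left(\frac{215992583}{105497986} + \frac{217977}{17} \cdot \frac{1}{5678}\right) + 31379 = \left(\frac{215992583}{105497986} + \frac{217977}{96526}\right) + 31379 = \frac{10961258640245}{2545824649159} + 31379 = \frac{79896392924600506}{2545824649159}$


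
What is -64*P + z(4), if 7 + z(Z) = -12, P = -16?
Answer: 1005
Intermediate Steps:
z(Z) = -19 (z(Z) = -7 - 12 = -19)
-64*P + z(4) = -64*(-16) - 19 = 1024 - 19 = 1005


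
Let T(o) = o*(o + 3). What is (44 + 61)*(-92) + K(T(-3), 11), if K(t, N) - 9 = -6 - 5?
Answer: -9662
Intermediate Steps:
T(o) = o*(3 + o)
K(t, N) = -2 (K(t, N) = 9 + (-6 - 5) = 9 - 11 = -2)
(44 + 61)*(-92) + K(T(-3), 11) = (44 + 61)*(-92) - 2 = 105*(-92) - 2 = -9660 - 2 = -9662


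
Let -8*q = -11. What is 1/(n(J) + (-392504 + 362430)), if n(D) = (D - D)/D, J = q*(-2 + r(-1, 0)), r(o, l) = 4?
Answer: -1/30074 ≈ -3.3251e-5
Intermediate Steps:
q = 11/8 (q = -⅛*(-11) = 11/8 ≈ 1.3750)
J = 11/4 (J = 11*(-2 + 4)/8 = (11/8)*2 = 11/4 ≈ 2.7500)
n(D) = 0 (n(D) = 0/D = 0)
1/(n(J) + (-392504 + 362430)) = 1/(0 + (-392504 + 362430)) = 1/(0 - 30074) = 1/(-30074) = -1/30074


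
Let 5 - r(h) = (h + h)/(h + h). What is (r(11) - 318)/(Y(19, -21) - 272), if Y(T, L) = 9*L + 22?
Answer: 314/439 ≈ 0.71526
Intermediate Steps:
Y(T, L) = 22 + 9*L
r(h) = 4 (r(h) = 5 - (h + h)/(h + h) = 5 - 2*h/(2*h) = 5 - 2*h*1/(2*h) = 5 - 1*1 = 5 - 1 = 4)
(r(11) - 318)/(Y(19, -21) - 272) = (4 - 318)/((22 + 9*(-21)) - 272) = -314/((22 - 189) - 272) = -314/(-167 - 272) = -314/(-439) = -314*(-1/439) = 314/439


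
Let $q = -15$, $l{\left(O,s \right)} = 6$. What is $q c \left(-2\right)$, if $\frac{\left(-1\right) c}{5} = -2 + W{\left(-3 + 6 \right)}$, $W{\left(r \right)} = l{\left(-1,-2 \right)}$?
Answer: $-600$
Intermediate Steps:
$W{\left(r \right)} = 6$
$c = -20$ ($c = - 5 \left(-2 + 6\right) = \left(-5\right) 4 = -20$)
$q c \left(-2\right) = - 15 \left(\left(-20\right) \left(-2\right)\right) = \left(-15\right) 40 = -600$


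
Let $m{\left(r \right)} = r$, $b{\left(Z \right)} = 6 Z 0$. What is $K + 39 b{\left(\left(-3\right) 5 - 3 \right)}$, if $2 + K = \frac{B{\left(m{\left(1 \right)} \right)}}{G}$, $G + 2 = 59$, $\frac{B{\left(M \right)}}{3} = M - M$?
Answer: $-2$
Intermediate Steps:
$b{\left(Z \right)} = 0$
$B{\left(M \right)} = 0$ ($B{\left(M \right)} = 3 \left(M - M\right) = 3 \cdot 0 = 0$)
$G = 57$ ($G = -2 + 59 = 57$)
$K = -2$ ($K = -2 + \frac{0}{57} = -2 + 0 \cdot \frac{1}{57} = -2 + 0 = -2$)
$K + 39 b{\left(\left(-3\right) 5 - 3 \right)} = -2 + 39 \cdot 0 = -2 + 0 = -2$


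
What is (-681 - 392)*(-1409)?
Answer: 1511857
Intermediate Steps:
(-681 - 392)*(-1409) = -1073*(-1409) = 1511857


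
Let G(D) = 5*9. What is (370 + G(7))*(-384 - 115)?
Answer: -207085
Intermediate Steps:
G(D) = 45
(370 + G(7))*(-384 - 115) = (370 + 45)*(-384 - 115) = 415*(-499) = -207085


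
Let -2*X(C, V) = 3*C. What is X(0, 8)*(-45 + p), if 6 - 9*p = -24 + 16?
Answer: 0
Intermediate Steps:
X(C, V) = -3*C/2
p = 14/9 (p = ⅔ - (-24 + 16)/9 = ⅔ - ⅑*(-8) = ⅔ + 8/9 = 14/9 ≈ 1.5556)
X(0, 8)*(-45 + p) = (-3/2*0)*(-45 + 14/9) = 0*(-391/9) = 0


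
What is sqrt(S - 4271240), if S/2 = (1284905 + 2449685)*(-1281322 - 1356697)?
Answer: 6*I*sqrt(547328972935) ≈ 4.4389e+6*I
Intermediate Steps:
S = -19703838754420 (S = 2*((1284905 + 2449685)*(-1281322 - 1356697)) = 2*(3734590*(-2638019)) = 2*(-9851919377210) = -19703838754420)
sqrt(S - 4271240) = sqrt(-19703838754420 - 4271240) = sqrt(-19703843025660) = 6*I*sqrt(547328972935)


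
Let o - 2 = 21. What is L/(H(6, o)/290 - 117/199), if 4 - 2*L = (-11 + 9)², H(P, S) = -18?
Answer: 0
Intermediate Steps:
o = 23 (o = 2 + 21 = 23)
L = 0 (L = 2 - (-11 + 9)²/2 = 2 - ½*(-2)² = 2 - ½*4 = 2 - 2 = 0)
L/(H(6, o)/290 - 117/199) = 0/(-18/290 - 117/199) = 0/(-18*1/290 - 117*1/199) = 0/(-9/145 - 117/199) = 0/(-18756/28855) = 0*(-28855/18756) = 0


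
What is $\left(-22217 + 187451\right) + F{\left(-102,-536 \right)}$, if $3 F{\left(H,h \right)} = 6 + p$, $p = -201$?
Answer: $165169$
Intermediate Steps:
$F{\left(H,h \right)} = -65$ ($F{\left(H,h \right)} = \frac{6 - 201}{3} = \frac{1}{3} \left(-195\right) = -65$)
$\left(-22217 + 187451\right) + F{\left(-102,-536 \right)} = \left(-22217 + 187451\right) - 65 = 165234 - 65 = 165169$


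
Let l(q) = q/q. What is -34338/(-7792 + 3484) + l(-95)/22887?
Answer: 130983019/16432866 ≈ 7.9708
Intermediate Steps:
l(q) = 1
-34338/(-7792 + 3484) + l(-95)/22887 = -34338/(-7792 + 3484) + 1/22887 = -34338/(-4308) + 1*(1/22887) = -34338*(-1/4308) + 1/22887 = 5723/718 + 1/22887 = 130983019/16432866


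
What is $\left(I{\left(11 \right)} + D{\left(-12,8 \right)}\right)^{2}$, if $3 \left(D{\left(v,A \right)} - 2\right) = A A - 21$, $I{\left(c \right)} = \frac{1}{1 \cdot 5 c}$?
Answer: $\frac{7279204}{27225} \approx 267.37$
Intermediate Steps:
$I{\left(c \right)} = \frac{1}{5 c}$
$D{\left(v,A \right)} = -5 + \frac{A^{2}}{3}$ ($D{\left(v,A \right)} = 2 + \frac{A A - 21}{3} = 2 + \frac{A^{2} - 21}{3} = 2 + \frac{-21 + A^{2}}{3} = 2 + \left(-7 + \frac{A^{2}}{3}\right) = -5 + \frac{A^{2}}{3}$)
$\left(I{\left(11 \right)} + D{\left(-12,8 \right)}\right)^{2} = \left(\frac{1}{5 \cdot 11} - \left(5 - \frac{8^{2}}{3}\right)\right)^{2} = \left(\frac{1}{5} \cdot \frac{1}{11} + \left(-5 + \frac{1}{3} \cdot 64\right)\right)^{2} = \left(\frac{1}{55} + \left(-5 + \frac{64}{3}\right)\right)^{2} = \left(\frac{1}{55} + \frac{49}{3}\right)^{2} = \left(\frac{2698}{165}\right)^{2} = \frac{7279204}{27225}$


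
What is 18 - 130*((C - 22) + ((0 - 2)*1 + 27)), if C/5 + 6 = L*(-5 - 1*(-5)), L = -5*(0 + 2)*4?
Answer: 3528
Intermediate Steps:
L = -40 (L = -5*2*4 = -10*4 = -40)
C = -30 (C = -30 + 5*(-40*(-5 - 1*(-5))) = -30 + 5*(-40*(-5 + 5)) = -30 + 5*(-40*0) = -30 + 5*0 = -30 + 0 = -30)
18 - 130*((C - 22) + ((0 - 2)*1 + 27)) = 18 - 130*((-30 - 22) + ((0 - 2)*1 + 27)) = 18 - 130*(-52 + (-2*1 + 27)) = 18 - 130*(-52 + (-2 + 27)) = 18 - 130*(-52 + 25) = 18 - 130*(-27) = 18 + 3510 = 3528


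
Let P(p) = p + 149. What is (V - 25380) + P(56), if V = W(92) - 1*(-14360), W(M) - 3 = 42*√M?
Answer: -10812 + 84*√23 ≈ -10409.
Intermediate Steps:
P(p) = 149 + p
W(M) = 3 + 42*√M
V = 14363 + 84*√23 (V = (3 + 42*√92) - 1*(-14360) = (3 + 42*(2*√23)) + 14360 = (3 + 84*√23) + 14360 = 14363 + 84*√23 ≈ 14766.)
(V - 25380) + P(56) = ((14363 + 84*√23) - 25380) + (149 + 56) = (-11017 + 84*√23) + 205 = -10812 + 84*√23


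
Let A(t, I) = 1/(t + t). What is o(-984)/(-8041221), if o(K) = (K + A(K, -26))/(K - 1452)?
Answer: -1936513/38549999452608 ≈ -5.0234e-8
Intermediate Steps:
A(t, I) = 1/(2*t)
o(K) = (K + 1/(2*K))/(-1452 + K) (o(K) = (K + 1/(2*K))/(K - 1452) = (K + 1/(2*K))/(-1452 + K))
o(-984)/(-8041221) = ((½ + (-984)²)/((-984)*(-1452 - 984)))/(-8041221) = -1/984*(½ + 968256)/(-2436)*(-1/8041221) = -1/984*(-1/2436)*1936513/2*(-1/8041221) = (1936513/4794048)*(-1/8041221) = -1936513/38549999452608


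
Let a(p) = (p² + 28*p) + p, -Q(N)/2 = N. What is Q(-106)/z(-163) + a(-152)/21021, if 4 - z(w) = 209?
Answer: -207924/1436435 ≈ -0.14475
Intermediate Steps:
Q(N) = -2*N
a(p) = p² + 29*p
z(w) = -205 (z(w) = 4 - 1*209 = 4 - 209 = -205)
Q(-106)/z(-163) + a(-152)/21021 = -2*(-106)/(-205) - 152*(29 - 152)/21021 = 212*(-1/205) - 152*(-123)*(1/21021) = -212/205 + 18696*(1/21021) = -212/205 + 6232/7007 = -207924/1436435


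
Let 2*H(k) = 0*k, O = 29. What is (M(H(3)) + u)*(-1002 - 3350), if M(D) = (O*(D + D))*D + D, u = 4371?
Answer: -19022592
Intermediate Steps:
H(k) = 0 (H(k) = (0*k)/2 = (½)*0 = 0)
M(D) = D + 58*D² (M(D) = (29*(D + D))*D + D = (29*(2*D))*D + D = (58*D)*D + D = 58*D² + D = D + 58*D²)
(M(H(3)) + u)*(-1002 - 3350) = (0*(1 + 58*0) + 4371)*(-1002 - 3350) = (0*(1 + 0) + 4371)*(-4352) = (0*1 + 4371)*(-4352) = (0 + 4371)*(-4352) = 4371*(-4352) = -19022592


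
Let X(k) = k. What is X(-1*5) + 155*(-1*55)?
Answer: -8530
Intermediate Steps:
X(-1*5) + 155*(-1*55) = -1*5 + 155*(-1*55) = -5 + 155*(-55) = -5 - 8525 = -8530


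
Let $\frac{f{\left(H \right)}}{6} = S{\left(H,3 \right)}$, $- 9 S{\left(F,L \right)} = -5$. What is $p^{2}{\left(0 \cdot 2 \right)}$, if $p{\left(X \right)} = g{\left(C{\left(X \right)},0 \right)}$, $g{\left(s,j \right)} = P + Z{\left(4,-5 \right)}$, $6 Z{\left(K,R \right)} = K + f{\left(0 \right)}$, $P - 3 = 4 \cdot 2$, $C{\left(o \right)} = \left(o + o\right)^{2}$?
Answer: $\frac{12100}{81} \approx 149.38$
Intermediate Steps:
$C{\left(o \right)} = 4 o^{2}$ ($C{\left(o \right)} = \left(2 o\right)^{2} = 4 o^{2}$)
$S{\left(F,L \right)} = \frac{5}{9}$ ($S{\left(F,L \right)} = \left(- \frac{1}{9}\right) \left(-5\right) = \frac{5}{9}$)
$P = 11$ ($P = 3 + 4 \cdot 2 = 3 + 8 = 11$)
$f{\left(H \right)} = \frac{10}{3}$ ($f{\left(H \right)} = 6 \cdot \frac{5}{9} = \frac{10}{3}$)
$Z{\left(K,R \right)} = \frac{5}{9} + \frac{K}{6}$ ($Z{\left(K,R \right)} = \frac{K + \frac{10}{3}}{6} = \frac{\frac{10}{3} + K}{6} = \frac{5}{9} + \frac{K}{6}$)
$g{\left(s,j \right)} = \frac{110}{9}$ ($g{\left(s,j \right)} = 11 + \left(\frac{5}{9} + \frac{1}{6} \cdot 4\right) = 11 + \left(\frac{5}{9} + \frac{2}{3}\right) = 11 + \frac{11}{9} = \frac{110}{9}$)
$p{\left(X \right)} = \frac{110}{9}$
$p^{2}{\left(0 \cdot 2 \right)} = \left(\frac{110}{9}\right)^{2} = \frac{12100}{81}$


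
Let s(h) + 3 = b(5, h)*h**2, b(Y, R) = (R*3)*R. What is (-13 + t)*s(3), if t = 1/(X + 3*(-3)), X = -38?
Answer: -146880/47 ≈ -3125.1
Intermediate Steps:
b(Y, R) = 3*R**2 (b(Y, R) = (3*R)*R = 3*R**2)
s(h) = -3 + 3*h**4 (s(h) = -3 + (3*h**2)*h**2 = -3 + 3*h**4)
t = -1/47 (t = 1/(-38 + 3*(-3)) = 1/(-38 - 9) = 1/(-47) = -1/47 ≈ -0.021277)
(-13 + t)*s(3) = (-13 - 1/47)*(-3 + 3*3**4) = -612*(-3 + 3*81)/47 = -612*(-3 + 243)/47 = -612/47*240 = -146880/47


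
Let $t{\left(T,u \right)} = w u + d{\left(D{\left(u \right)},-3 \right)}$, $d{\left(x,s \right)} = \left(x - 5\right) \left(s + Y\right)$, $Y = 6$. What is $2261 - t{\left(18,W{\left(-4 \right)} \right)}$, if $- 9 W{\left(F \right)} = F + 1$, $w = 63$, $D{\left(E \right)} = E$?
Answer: $2254$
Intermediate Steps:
$d{\left(x,s \right)} = \left(-5 + x\right) \left(6 + s\right)$ ($d{\left(x,s \right)} = \left(x - 5\right) \left(s + 6\right) = \left(-5 + x\right) \left(6 + s\right)$)
$W{\left(F \right)} = - \frac{1}{9} - \frac{F}{9}$ ($W{\left(F \right)} = - \frac{F + 1}{9} = - \frac{1 + F}{9} = - \frac{1}{9} - \frac{F}{9}$)
$t{\left(T,u \right)} = -15 + 66 u$ ($t{\left(T,u \right)} = 63 u - \left(15 - 3 u\right) = 63 u + \left(-30 + 15 + 6 u - 3 u\right) = 63 u + \left(-15 + 3 u\right) = -15 + 66 u$)
$2261 - t{\left(18,W{\left(-4 \right)} \right)} = 2261 - \left(-15 + 66 \left(- \frac{1}{9} - - \frac{4}{9}\right)\right) = 2261 - \left(-15 + 66 \left(- \frac{1}{9} + \frac{4}{9}\right)\right) = 2261 - \left(-15 + 66 \cdot \frac{1}{3}\right) = 2261 - \left(-15 + 22\right) = 2261 - 7 = 2254$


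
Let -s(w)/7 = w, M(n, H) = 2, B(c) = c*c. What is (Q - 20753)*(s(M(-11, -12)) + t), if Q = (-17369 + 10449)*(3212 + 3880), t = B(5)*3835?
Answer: -4706525190373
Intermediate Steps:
B(c) = c²
s(w) = -7*w
t = 95875 (t = 5²*3835 = 25*3835 = 95875)
Q = -49076640 (Q = -6920*7092 = -49076640)
(Q - 20753)*(s(M(-11, -12)) + t) = (-49076640 - 20753)*(-7*2 + 95875) = -49097393*(-14 + 95875) = -49097393*95861 = -4706525190373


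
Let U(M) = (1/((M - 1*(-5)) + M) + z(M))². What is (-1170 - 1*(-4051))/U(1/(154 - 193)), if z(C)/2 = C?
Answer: 163225155249/1288225 ≈ 1.2671e+5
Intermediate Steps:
z(C) = 2*C
U(M) = (1/(5 + 2*M) + 2*M)² (U(M) = (1/((M - 1*(-5)) + M) + 2*M)² = (1/((M + 5) + M) + 2*M)² = (1/((5 + M) + M) + 2*M)² = (1/(5 + 2*M) + 2*M)²)
(-1170 - 1*(-4051))/U(1/(154 - 193)) = (-1170 - 1*(-4051))/(((1 + 4*(1/(154 - 193))² + 10/(154 - 193))²/(5 + 2/(154 - 193))²)) = (-1170 + 4051)/(((1 + 4*(1/(-39))² + 10/(-39))²/(5 + 2/(-39))²)) = 2881/(((1 + 4*(-1/39)² + 10*(-1/39))²/(5 + 2*(-1/39))²)) = 2881/(((1 + 4*(1/1521) - 10/39)²/(5 - 2/39)²)) = 2881/(((1 + 4/1521 - 10/39)²/(193/39)²)) = 2881/((1521*(1135/1521)²/37249)) = 2881/(((1521/37249)*(1288225/2313441))) = 2881/(1288225/56655729) = 2881*(56655729/1288225) = 163225155249/1288225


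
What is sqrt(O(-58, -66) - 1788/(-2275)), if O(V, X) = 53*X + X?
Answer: 2*I*sqrt(184418598)/455 ≈ 59.693*I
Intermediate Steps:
O(V, X) = 54*X
sqrt(O(-58, -66) - 1788/(-2275)) = sqrt(54*(-66) - 1788/(-2275)) = sqrt(-3564 - 1788*(-1/2275)) = sqrt(-3564 + 1788/2275) = sqrt(-8106312/2275) = 2*I*sqrt(184418598)/455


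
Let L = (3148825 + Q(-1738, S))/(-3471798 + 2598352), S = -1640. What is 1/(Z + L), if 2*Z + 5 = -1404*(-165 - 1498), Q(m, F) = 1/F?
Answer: 1432451440/1672272309591841 ≈ 8.5659e-7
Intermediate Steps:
L = -5164072999/1432451440 (L = (3148825 + 1/(-1640))/(-3471798 + 2598352) = (3148825 - 1/1640)/(-873446) = (5164072999/1640)*(-1/873446) = -5164072999/1432451440 ≈ -3.6051)
Z = 2334847/2 (Z = -5/2 + (-1404*(-165 - 1498))/2 = -5/2 + (-1404*(-1663))/2 = -5/2 + (1/2)*2334852 = -5/2 + 1167426 = 2334847/2 ≈ 1.1674e+6)
1/(Z + L) = 1/(2334847/2 - 5164072999/1432451440) = 1/(1672272309591841/1432451440) = 1432451440/1672272309591841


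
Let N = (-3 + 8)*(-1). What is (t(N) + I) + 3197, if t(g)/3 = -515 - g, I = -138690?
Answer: -137023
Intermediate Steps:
N = -5 (N = 5*(-1) = -5)
t(g) = -1545 - 3*g (t(g) = 3*(-515 - g) = -1545 - 3*g)
(t(N) + I) + 3197 = ((-1545 - 3*(-5)) - 138690) + 3197 = ((-1545 + 15) - 138690) + 3197 = (-1530 - 138690) + 3197 = -140220 + 3197 = -137023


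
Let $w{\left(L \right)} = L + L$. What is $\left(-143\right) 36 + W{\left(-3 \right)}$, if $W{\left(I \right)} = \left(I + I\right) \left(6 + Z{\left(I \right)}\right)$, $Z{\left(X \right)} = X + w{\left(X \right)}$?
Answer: $-5130$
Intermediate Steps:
$w{\left(L \right)} = 2 L$
$Z{\left(X \right)} = 3 X$ ($Z{\left(X \right)} = X + 2 X = 3 X$)
$W{\left(I \right)} = 2 I \left(6 + 3 I\right)$ ($W{\left(I \right)} = \left(I + I\right) \left(6 + 3 I\right) = 2 I \left(6 + 3 I\right)$)
$\left(-143\right) 36 + W{\left(-3 \right)} = \left(-143\right) 36 + 6 \left(-3\right) \left(2 - 3\right) = -5148 + 6 \left(-3\right) \left(-1\right) = -5148 + 18 = -5130$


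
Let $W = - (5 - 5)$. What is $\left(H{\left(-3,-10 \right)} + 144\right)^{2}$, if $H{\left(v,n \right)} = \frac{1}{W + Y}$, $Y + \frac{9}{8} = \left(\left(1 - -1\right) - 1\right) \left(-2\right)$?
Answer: $\frac{12902464}{625} \approx 20644.0$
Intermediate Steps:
$Y = - \frac{25}{8}$ ($Y = - \frac{9}{8} + \left(\left(1 - -1\right) - 1\right) \left(-2\right) = - \frac{9}{8} + \left(\left(1 + 1\right) - 1\right) \left(-2\right) = - \frac{9}{8} + \left(2 - 1\right) \left(-2\right) = - \frac{9}{8} + 1 \left(-2\right) = - \frac{9}{8} - 2 = - \frac{25}{8} \approx -3.125$)
$W = 0$ ($W = \left(-1\right) 0 = 0$)
$H{\left(v,n \right)} = - \frac{8}{25}$ ($H{\left(v,n \right)} = \frac{1}{0 - \frac{25}{8}} = \frac{1}{- \frac{25}{8}} = - \frac{8}{25}$)
$\left(H{\left(-3,-10 \right)} + 144\right)^{2} = \left(- \frac{8}{25} + 144\right)^{2} = \left(\frac{3592}{25}\right)^{2} = \frac{12902464}{625}$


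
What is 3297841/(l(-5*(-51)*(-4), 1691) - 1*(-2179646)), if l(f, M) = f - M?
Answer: 3297841/2176935 ≈ 1.5149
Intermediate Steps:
3297841/(l(-5*(-51)*(-4), 1691) - 1*(-2179646)) = 3297841/((-5*(-51)*(-4) - 1*1691) - 1*(-2179646)) = 3297841/((255*(-4) - 1691) + 2179646) = 3297841/((-1020 - 1691) + 2179646) = 3297841/(-2711 + 2179646) = 3297841/2176935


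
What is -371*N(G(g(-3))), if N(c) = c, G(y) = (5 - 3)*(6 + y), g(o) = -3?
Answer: -2226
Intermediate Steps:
G(y) = 12 + 2*y (G(y) = 2*(6 + y) = 12 + 2*y)
-371*N(G(g(-3))) = -371*(12 + 2*(-3)) = -371*(12 - 6) = -371*6 = -2226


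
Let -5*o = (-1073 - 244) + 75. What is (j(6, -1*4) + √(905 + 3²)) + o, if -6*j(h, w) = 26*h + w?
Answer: 3346/15 + √914 ≈ 253.30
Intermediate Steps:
o = 1242/5 (o = -((-1073 - 244) + 75)/5 = -(-1317 + 75)/5 = -⅕*(-1242) = 1242/5 ≈ 248.40)
j(h, w) = -13*h/3 - w/6 (j(h, w) = -(26*h + w)/6 = -(w + 26*h)/6 = -13*h/3 - w/6)
(j(6, -1*4) + √(905 + 3²)) + o = ((-13/3*6 - (-1)*4/6) + √(905 + 3²)) + 1242/5 = ((-26 - ⅙*(-4)) + √(905 + 9)) + 1242/5 = ((-26 + ⅔) + √914) + 1242/5 = (-76/3 + √914) + 1242/5 = 3346/15 + √914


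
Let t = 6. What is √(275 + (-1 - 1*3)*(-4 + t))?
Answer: √267 ≈ 16.340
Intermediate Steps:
√(275 + (-1 - 1*3)*(-4 + t)) = √(275 + (-1 - 1*3)*(-4 + 6)) = √(275 + (-1 - 3)*2) = √(275 - 4*2) = √(275 - 8) = √267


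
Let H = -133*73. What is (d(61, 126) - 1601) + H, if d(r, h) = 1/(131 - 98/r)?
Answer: -89269769/7893 ≈ -11310.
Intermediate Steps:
H = -9709
(d(61, 126) - 1601) + H = (61/(-98 + 131*61) - 1601) - 9709 = (61/(-98 + 7991) - 1601) - 9709 = (61/7893 - 1601) - 9709 = -12636632/7893 - 9709 = -89269769/7893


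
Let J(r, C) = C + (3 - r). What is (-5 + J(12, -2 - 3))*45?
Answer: -855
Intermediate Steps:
J(r, C) = 3 + C - r
(-5 + J(12, -2 - 3))*45 = (-5 + (3 + (-2 - 3) - 1*12))*45 = (-5 + (3 - 5 - 12))*45 = (-5 - 14)*45 = -19*45 = -855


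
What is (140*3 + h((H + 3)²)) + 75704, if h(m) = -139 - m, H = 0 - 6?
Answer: 75976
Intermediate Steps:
H = -6
(140*3 + h((H + 3)²)) + 75704 = (140*3 + (-139 - (-6 + 3)²)) + 75704 = (420 + (-139 - 1*(-3)²)) + 75704 = (420 + (-139 - 1*9)) + 75704 = (420 + (-139 - 9)) + 75704 = (420 - 148) + 75704 = 272 + 75704 = 75976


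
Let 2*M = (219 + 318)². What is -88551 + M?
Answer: 111267/2 ≈ 55634.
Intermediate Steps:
M = 288369/2 (M = (219 + 318)²/2 = (½)*537² = (½)*288369 = 288369/2 ≈ 1.4418e+5)
-88551 + M = -88551 + 288369/2 = 111267/2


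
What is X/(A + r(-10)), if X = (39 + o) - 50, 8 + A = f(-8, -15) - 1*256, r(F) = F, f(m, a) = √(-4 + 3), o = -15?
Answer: 7124/75077 + 26*I/75077 ≈ 0.094889 + 0.00034631*I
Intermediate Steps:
f(m, a) = I (f(m, a) = √(-1) = I)
A = -264 + I (A = -8 + (I - 1*256) = -8 + (I - 256) = -8 + (-256 + I) = -264 + I ≈ -264.0 + 1.0*I)
X = -26 (X = (39 - 15) - 50 = 24 - 50 = -26)
X/(A + r(-10)) = -26/((-264 + I) - 10) = -26/(-274 + I) = ((-274 - I)/75077)*(-26) = -26*(-274 - I)/75077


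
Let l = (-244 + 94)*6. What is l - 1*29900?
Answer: -30800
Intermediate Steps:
l = -900 (l = -150*6 = -900)
l - 1*29900 = -900 - 1*29900 = -900 - 29900 = -30800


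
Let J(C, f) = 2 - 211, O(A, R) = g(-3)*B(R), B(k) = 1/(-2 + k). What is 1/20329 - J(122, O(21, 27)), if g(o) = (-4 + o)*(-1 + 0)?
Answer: 4248762/20329 ≈ 209.00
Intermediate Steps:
g(o) = 4 - o (g(o) = (-4 + o)*(-1) = 4 - o)
O(A, R) = 7/(-2 + R) (O(A, R) = (4 - 1*(-3))/(-2 + R) = (4 + 3)/(-2 + R) = 7/(-2 + R))
J(C, f) = -209
1/20329 - J(122, O(21, 27)) = 1/20329 - 1*(-209) = 1/20329 + 209 = 4248762/20329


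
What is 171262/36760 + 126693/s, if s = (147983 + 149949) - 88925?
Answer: 2247343973/426838740 ≈ 5.2651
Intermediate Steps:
s = 209007 (s = 297932 - 88925 = 209007)
171262/36760 + 126693/s = 171262/36760 + 126693/209007 = 171262*(1/36760) + 126693*(1/209007) = 85631/18380 + 14077/23223 = 2247343973/426838740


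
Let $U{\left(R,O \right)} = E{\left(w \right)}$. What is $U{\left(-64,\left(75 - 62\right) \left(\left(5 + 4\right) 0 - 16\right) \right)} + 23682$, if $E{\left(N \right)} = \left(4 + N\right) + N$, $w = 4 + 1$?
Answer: $23696$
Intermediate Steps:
$w = 5$
$E{\left(N \right)} = 4 + 2 N$
$U{\left(R,O \right)} = 14$ ($U{\left(R,O \right)} = 4 + 2 \cdot 5 = 4 + 10 = 14$)
$U{\left(-64,\left(75 - 62\right) \left(\left(5 + 4\right) 0 - 16\right) \right)} + 23682 = 14 + 23682 = 23696$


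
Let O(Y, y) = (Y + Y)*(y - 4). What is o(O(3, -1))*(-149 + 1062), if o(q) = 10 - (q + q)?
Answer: 63910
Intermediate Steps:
O(Y, y) = 2*Y*(-4 + y) (O(Y, y) = (2*Y)*(-4 + y) = 2*Y*(-4 + y))
o(q) = 10 - 2*q
o(O(3, -1))*(-149 + 1062) = (10 - 4*3*(-4 - 1))*(-149 + 1062) = (10 - 4*3*(-5))*913 = (10 - 2*(-30))*913 = (10 + 60)*913 = 70*913 = 63910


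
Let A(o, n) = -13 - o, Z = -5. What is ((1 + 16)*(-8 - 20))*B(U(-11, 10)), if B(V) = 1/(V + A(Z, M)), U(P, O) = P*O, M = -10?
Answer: 238/59 ≈ 4.0339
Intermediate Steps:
U(P, O) = O*P
B(V) = 1/(-8 + V) (B(V) = 1/(V + (-13 - 1*(-5))) = 1/(V + (-13 + 5)) = 1/(V - 8) = 1/(-8 + V))
((1 + 16)*(-8 - 20))*B(U(-11, 10)) = ((1 + 16)*(-8 - 20))/(-8 + 10*(-11)) = (17*(-28))/(-8 - 110) = -476/(-118) = -476*(-1/118) = 238/59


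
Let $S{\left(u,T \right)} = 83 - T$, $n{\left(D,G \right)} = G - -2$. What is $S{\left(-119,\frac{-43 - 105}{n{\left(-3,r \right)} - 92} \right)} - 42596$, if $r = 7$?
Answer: $- \frac{3528727}{83} \approx -42515.0$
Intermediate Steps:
$n{\left(D,G \right)} = 2 + G$ ($n{\left(D,G \right)} = G + 2 = 2 + G$)
$S{\left(-119,\frac{-43 - 105}{n{\left(-3,r \right)} - 92} \right)} - 42596 = \left(83 - \frac{-43 - 105}{\left(2 + 7\right) - 92}\right) - 42596 = \left(83 - - \frac{148}{9 - 92}\right) - 42596 = \left(83 - - \frac{148}{-83}\right) - 42596 = \left(83 - \left(-148\right) \left(- \frac{1}{83}\right)\right) - 42596 = \left(83 - \frac{148}{83}\right) - 42596 = \frac{6741}{83} - 42596 = - \frac{3528727}{83}$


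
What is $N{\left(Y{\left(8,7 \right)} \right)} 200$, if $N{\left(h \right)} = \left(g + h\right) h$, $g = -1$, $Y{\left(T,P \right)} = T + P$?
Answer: $42000$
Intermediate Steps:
$Y{\left(T,P \right)} = P + T$
$N{\left(h \right)} = h \left(-1 + h\right)$ ($N{\left(h \right)} = \left(-1 + h\right) h = h \left(-1 + h\right)$)
$N{\left(Y{\left(8,7 \right)} \right)} 200 = \left(7 + 8\right) \left(-1 + \left(7 + 8\right)\right) 200 = 15 \left(-1 + 15\right) 200 = 15 \cdot 14 \cdot 200 = 210 \cdot 200 = 42000$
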